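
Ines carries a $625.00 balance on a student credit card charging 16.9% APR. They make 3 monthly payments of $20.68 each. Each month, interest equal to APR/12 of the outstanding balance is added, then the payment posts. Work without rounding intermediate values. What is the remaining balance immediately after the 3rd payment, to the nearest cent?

Monthly rate r = 16.9%/12 = 1.40833% = 0.0140833.
Each month: B ← B·(1+r) − $20.68.
Month 1: interest $8.80; balance after payment $613.12.
Month 2: interest $8.63; balance after payment $601.08.
Month 3: interest $8.47; balance after payment $588.86.

$588.86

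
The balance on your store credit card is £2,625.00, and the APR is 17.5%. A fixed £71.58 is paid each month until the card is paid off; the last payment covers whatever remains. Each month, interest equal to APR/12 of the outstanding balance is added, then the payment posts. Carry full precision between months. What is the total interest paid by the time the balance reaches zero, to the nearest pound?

£1,159

Monthly rate r = 17.5%/12 = 1.45833% = 0.0145833.
Payoff takes n = ⌈−ln(1 − rB₀/P)/ln(1+r)⌉ = ⌈52.859⌉ = 53 payments; the last is £61.56.
Total paid = 52·£71.58 + £61.56 = £3,783.72.
Total interest = total paid − principal = £3,783.72 − £2,625.00 = £1,158.72.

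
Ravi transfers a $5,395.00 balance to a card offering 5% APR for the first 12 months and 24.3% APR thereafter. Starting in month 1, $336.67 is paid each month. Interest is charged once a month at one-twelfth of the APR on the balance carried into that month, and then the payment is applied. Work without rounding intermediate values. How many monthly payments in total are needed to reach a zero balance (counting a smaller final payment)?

17 months

Promo months 1–12 at r₀ = 5%/12 = 0.00416667; months 13+ at r₁ = 24.3%/12 = 0.02025.
After month 12: iterate B ← B·(1+r₀) − $336.67 for 12 months → $1,537.10.
Then at r₁ with $336.67/mo: n₂ = −ln(1 − r₁·B/P)/ln(1+r₁) ≈ 4.84 → 5 more payments.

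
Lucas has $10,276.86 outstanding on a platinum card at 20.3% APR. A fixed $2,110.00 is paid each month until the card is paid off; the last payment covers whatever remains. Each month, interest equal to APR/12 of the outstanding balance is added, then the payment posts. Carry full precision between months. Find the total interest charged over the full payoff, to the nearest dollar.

$541

Monthly rate r = 20.3%/12 = 1.69167% = 0.0169167.
Payoff takes n = ⌈−ln(1 − rB₀/P)/ln(1+r)⌉ = ⌈5.126⌉ = 6 payments; the last is $267.44.
Total paid = 5·$2,110.00 + $267.44 = $10,817.44.
Total interest = total paid − principal = $10,817.44 − $10,276.86 = $540.58.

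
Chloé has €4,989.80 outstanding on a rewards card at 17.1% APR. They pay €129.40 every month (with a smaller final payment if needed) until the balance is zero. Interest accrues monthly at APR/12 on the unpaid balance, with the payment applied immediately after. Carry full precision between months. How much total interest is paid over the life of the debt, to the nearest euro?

€2,303

Monthly rate r = 17.1%/12 = 1.425% = 0.01425.
Payoff takes n = ⌈−ln(1 − rB₀/P)/ln(1+r)⌉ = ⌈56.355⌉ = 57 payments; the last is €46.10.
Total paid = 56·€129.40 + €46.10 = €7,292.50.
Total interest = total paid − principal = €7,292.50 − €4,989.80 = €2,302.70.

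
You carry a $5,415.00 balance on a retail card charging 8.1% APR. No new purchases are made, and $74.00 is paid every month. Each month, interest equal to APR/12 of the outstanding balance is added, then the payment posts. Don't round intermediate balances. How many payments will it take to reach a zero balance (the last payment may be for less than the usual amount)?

102 payments

Monthly rate r = 8.1%/12 = 0.675% = 0.00675.
Recurrence: B ← B·(1+r) − $74.00.
Month 1: interest $36.55; balance after payment $5,377.55.
Month 2: interest $36.30; balance after payment $5,339.85.
Closed form: n = −ln(1 − rB₀/P)/ln(1+r) = −ln(0.50606)/ln(1.00675) ≈ 101.243, so the balance reaches zero during payment 102.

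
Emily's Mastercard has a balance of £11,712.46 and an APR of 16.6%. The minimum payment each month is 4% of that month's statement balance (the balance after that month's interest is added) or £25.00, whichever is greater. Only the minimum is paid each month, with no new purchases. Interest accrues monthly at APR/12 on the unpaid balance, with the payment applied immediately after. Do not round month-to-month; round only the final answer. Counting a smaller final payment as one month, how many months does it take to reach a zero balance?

140 months

Monthly rate r = 16.6%/12 = 1.38333% = 0.0138333.
While 4% of the post-interest balance exceeds £25.00, each month B ← (B·(1+r))·(1 − 0.04), i.e. B shrinks by the factor (1+r)·0.96 = 0.97328.
This holds for months 1–109. Entering month 110 the balance is £611.74; 4% of the post-interest balance is now below £25.00, so the flat £25.00 minimum applies from here.
From month 110 a fixed £25.00 at rate r clears £611.74 in 31 more payments. Total: 109 + 31 = 140 months.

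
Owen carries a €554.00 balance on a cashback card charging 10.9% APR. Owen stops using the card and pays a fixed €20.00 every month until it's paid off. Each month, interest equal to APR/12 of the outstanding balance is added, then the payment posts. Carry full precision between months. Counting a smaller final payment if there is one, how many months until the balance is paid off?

33 months

Monthly rate r = 10.9%/12 = 0.908333% = 0.00908333.
Recurrence: B ← B·(1+r) − €20.00.
Month 1: interest €5.03; balance after payment €539.03.
Month 2: interest €4.90; balance after payment €523.93.
Closed form: n = −ln(1 − rB₀/P)/ln(1+r) = −ln(0.74839)/ln(1.00908) ≈ 32.052, so the balance reaches zero during payment 33.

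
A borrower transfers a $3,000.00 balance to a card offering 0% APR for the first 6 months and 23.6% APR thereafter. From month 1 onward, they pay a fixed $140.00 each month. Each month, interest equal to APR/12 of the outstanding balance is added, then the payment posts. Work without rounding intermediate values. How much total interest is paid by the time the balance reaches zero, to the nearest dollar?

Promo months 1–6 at r₀ = 0%/12 = 0; months 7+ at r₁ = 23.6%/12 = 0.0196667.
After month 6 (no interest yet): B = $3,000.00 − 6·$140.00 = $2,160.00.
Then at r₁ with $140.00/mo: n₂ = −ln(1 − r₁·B/P)/ln(1+r₁) ≈ 18.57 → 19 more payments.
Total paid = 24·$140.00 + $79.56 = $3,439.56; interest = $3,439.56 − $3,000.00 = $439.56.

$440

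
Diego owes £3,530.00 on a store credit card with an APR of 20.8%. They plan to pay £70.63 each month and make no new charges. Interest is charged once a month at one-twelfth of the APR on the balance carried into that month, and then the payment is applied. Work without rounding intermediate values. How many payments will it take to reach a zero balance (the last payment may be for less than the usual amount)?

118 payments

Monthly rate r = 20.8%/12 = 1.73333% = 0.0173333.
Recurrence: B ← B·(1+r) − £70.63.
Month 1: interest £61.19; balance after payment £3,520.56.
Month 2: interest £61.02; balance after payment £3,510.95.
Closed form: n = −ln(1 − rB₀/P)/ln(1+r) = −ln(0.1337)/ln(1.01733) ≈ 117.089, so the balance reaches zero during payment 118.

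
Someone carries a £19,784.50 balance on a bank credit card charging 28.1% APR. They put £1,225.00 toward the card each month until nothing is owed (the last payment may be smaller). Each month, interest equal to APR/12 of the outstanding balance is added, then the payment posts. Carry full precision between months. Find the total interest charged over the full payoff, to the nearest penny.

Monthly rate r = 28.1%/12 = 2.34167% = 0.0234167.
Payoff takes n = ⌈−ln(1 − rB₀/P)/ln(1+r)⌉ = ⌈20.527⌉ = 21 payments; the last is £648.79.
Total paid = 20·£1,225.00 + £648.79 = £25,148.79.
Total interest = total paid − principal = £25,148.79 − £19,784.50 = £5,364.29.

£5,364.29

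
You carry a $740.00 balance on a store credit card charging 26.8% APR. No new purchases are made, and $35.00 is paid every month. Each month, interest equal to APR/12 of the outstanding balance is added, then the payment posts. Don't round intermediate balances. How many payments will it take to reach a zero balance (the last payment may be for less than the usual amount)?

Monthly rate r = 26.8%/12 = 2.23333% = 0.0223333.
Recurrence: B ← B·(1+r) − $35.00.
Month 1: interest $16.53; balance after payment $721.53.
Month 2: interest $16.11; balance after payment $702.64.
Closed form: n = −ln(1 − rB₀/P)/ln(1+r) = −ln(0.52781)/ln(1.02233) ≈ 28.931, so the balance reaches zero during payment 29.

29 months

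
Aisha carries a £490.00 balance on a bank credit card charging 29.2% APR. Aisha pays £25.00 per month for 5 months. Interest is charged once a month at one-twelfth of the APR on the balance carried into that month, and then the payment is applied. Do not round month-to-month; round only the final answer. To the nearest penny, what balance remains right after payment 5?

Monthly rate r = 29.2%/12 = 2.43333% = 0.0243333.
Each month: B ← B·(1+r) − £25.00.
Month 1: interest £11.92; balance after payment £476.92.
Month 2: interest £11.61; balance after payment £463.53.
Month 3: interest £11.28; balance after payment £449.81.
Month 4: interest £10.95; balance after payment £435.75.
Month 5: interest £10.60; balance after payment £421.36.

£421.36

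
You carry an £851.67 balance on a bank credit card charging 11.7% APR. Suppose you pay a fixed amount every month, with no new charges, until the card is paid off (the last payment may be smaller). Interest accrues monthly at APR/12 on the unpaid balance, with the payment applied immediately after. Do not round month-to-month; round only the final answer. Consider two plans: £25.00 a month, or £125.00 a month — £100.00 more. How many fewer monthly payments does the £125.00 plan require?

34 fewer payments

Monthly rate r = 11.7%/12 = 0.975% = 0.00975.
At £25.00/mo: n = ⌈−ln(1 − rB₀/P)/ln(1+r)⌉ = 42 payments (last £15.18); total interest = total paid − £851.67 = £188.51.
At £125.00/mo: 8 payments (last £10.61); total interest £33.94.
Payments saved = 42 − 8 = 34.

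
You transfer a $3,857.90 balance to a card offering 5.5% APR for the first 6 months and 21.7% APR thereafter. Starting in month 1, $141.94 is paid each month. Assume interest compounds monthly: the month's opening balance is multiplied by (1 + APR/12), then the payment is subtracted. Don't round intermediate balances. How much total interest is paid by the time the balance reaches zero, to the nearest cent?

$979.37

Promo months 1–6 at r₀ = 5.5%/12 = 0.00458333; months 7+ at r₁ = 21.7%/12 = 0.0180833.
After month 6: iterate B ← B·(1+r₀) − $141.94 for 6 months → $3,103.76.
Then at r₁ with $141.94/mo: n₂ = −ln(1 − r₁·B/P)/ln(1+r₁) ≈ 28.08 → 29 more payments.
Total paid = 34·$141.94 + $11.31 = $4,837.27; interest = $4,837.27 − $3,857.90 = $979.37.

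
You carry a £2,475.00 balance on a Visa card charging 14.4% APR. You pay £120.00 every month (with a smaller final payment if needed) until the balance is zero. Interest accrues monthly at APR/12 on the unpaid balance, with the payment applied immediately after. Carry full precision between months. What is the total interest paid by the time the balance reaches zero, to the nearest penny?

£385.67

Monthly rate r = 14.4%/12 = 1.2% = 0.012.
Payoff takes n = ⌈−ln(1 − rB₀/P)/ln(1+r)⌉ = ⌈23.838⌉ = 24 payments; the last is £100.67.
Total paid = 23·£120.00 + £100.67 = £2,860.67.
Total interest = total paid − principal = £2,860.67 − £2,475.00 = £385.67.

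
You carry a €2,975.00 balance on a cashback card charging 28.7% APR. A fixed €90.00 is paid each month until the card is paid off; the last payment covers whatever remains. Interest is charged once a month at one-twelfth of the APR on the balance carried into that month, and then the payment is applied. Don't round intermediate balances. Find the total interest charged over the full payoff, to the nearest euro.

Monthly rate r = 28.7%/12 = 2.39167% = 0.0239167.
Payoff takes n = ⌈−ln(1 − rB₀/P)/ln(1+r)⌉ = ⌈66.148⌉ = 67 payments; the last is €13.42.
Total paid = 66·€90.00 + €13.42 = €5,953.42.
Total interest = total paid − principal = €5,953.42 − €2,975.00 = €2,978.42.

€2,978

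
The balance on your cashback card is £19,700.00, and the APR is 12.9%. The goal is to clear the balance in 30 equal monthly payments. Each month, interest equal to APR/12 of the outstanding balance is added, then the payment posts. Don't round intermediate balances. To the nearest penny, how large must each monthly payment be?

£771.73

Monthly rate r = 12.9%/12 = 1.075% = 0.01075.
Level-payment amortization: P = B₀·r / (1 − (1+r)^(−n)) = 19700.00·0.01075 / (1 − 1.01075^(−30)).
Denominator 1 − (1+r)^(−30) = 0.27441633.
P = 211.775 / 0.27441633 ≈ 771.73.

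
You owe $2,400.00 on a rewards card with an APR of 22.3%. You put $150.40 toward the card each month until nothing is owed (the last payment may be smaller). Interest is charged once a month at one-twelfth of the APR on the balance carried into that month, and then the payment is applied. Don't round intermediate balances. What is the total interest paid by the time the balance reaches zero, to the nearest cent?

$473.29

Monthly rate r = 22.3%/12 = 1.85833% = 0.0185833.
Payoff takes n = ⌈−ln(1 − rB₀/P)/ln(1+r)⌉ = ⌈19.103⌉ = 20 payments; the last is $15.69.
Total paid = 19·$150.40 + $15.69 = $2,873.29.
Total interest = total paid − principal = $2,873.29 − $2,400.00 = $473.29.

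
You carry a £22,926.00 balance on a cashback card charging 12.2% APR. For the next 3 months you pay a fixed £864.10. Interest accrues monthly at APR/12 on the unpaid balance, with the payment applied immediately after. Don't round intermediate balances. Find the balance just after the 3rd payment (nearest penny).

£21,013.63

Monthly rate r = 12.2%/12 = 1.01667% = 0.0101667.
Each month: B ← B·(1+r) − £864.10.
Month 1: interest £233.08; balance after payment £22,294.98.
Month 2: interest £226.67; balance after payment £21,657.55.
Month 3: interest £220.19; balance after payment £21,013.63.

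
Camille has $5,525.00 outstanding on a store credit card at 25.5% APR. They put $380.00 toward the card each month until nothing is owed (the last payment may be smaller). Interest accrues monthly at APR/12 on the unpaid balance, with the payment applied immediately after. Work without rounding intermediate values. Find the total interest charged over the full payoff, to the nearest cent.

$1,154.60

Monthly rate r = 25.5%/12 = 2.125% = 0.02125.
Payoff takes n = ⌈−ln(1 − rB₀/P)/ln(1+r)⌉ = ⌈17.575⌉ = 18 payments; the last is $219.60.
Total paid = 17·$380.00 + $219.60 = $6,679.60.
Total interest = total paid − principal = $6,679.60 − $5,525.00 = $1,154.60.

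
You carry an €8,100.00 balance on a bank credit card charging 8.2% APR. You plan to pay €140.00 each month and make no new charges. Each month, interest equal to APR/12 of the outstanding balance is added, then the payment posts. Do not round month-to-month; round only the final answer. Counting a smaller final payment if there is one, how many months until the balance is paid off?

74 payments

Monthly rate r = 8.2%/12 = 0.683333% = 0.00683333.
Recurrence: B ← B·(1+r) − €140.00.
Month 1: interest €55.35; balance after payment €8,015.35.
Month 2: interest €54.77; balance after payment €7,930.12.
Closed form: n = −ln(1 − rB₀/P)/ln(1+r) = −ln(0.60464)/ln(1.00683) ≈ 73.878, so the balance reaches zero during payment 74.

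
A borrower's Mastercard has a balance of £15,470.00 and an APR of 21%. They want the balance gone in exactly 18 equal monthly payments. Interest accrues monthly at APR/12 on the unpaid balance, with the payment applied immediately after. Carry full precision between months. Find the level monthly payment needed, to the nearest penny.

£1,009.34

Monthly rate r = 21%/12 = 1.75% = 0.0175.
Level-payment amortization: P = B₀·r / (1 − (1+r)^(−n)) = 15470.00·0.0175 / (1 − 1.0175^(−18)).
Denominator 1 − (1+r)^(−18) = 0.268220098.
P = 270.725 / 0.268220098 ≈ 1009.34.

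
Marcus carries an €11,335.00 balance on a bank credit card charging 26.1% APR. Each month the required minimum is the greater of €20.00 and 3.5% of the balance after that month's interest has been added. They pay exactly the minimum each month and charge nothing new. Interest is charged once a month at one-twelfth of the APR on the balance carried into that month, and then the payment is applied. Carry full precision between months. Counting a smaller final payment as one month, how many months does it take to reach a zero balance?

257 months

Monthly rate r = 26.1%/12 = 2.175% = 0.02175.
While 3.5% of the post-interest balance exceeds €20.00, each month B ← (B·(1+r))·(1 − 0.035), i.e. B shrinks by the factor (1+r)·0.965 = 0.98599.
This holds for months 1–214. Entering month 215 the balance is €553.38; 3.5% of the post-interest balance is now below €20.00, so the flat €20.00 minimum applies from here.
From month 215 a fixed €20.00 at rate r clears €553.38 in 43 more payments. Total: 214 + 43 = 257 months.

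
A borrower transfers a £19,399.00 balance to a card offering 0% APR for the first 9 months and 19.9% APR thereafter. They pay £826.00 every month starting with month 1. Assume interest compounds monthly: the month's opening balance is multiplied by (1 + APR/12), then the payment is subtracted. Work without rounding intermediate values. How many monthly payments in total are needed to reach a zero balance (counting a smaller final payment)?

26 months

Promo months 1–9 at r₀ = 0%/12 = 0; months 10+ at r₁ = 19.9%/12 = 0.0165833.
After month 9 (no interest yet): B = £19,399.00 − 9·£826.00 = £11,965.00.
Then at r₁ with £826.00/mo: n₂ = −ln(1 − r₁·B/P)/ln(1+r₁) ≈ 16.70 → 17 more payments.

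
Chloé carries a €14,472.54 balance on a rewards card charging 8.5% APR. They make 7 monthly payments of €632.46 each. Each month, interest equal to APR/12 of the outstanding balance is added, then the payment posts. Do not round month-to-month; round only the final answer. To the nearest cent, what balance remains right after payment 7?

€10,683.15

Monthly rate r = 8.5%/12 = 0.708333% = 0.00708333.
Each month: B ← B·(1+r) − €632.46.
Month 1: interest €102.51; balance after payment €13,942.59.
Month 2: interest €98.76; balance after payment €13,408.89.
Month 3: interest €94.98; balance after payment €12,871.41.
Month 4: interest €91.17; balance after payment €12,330.13.
Month 5: interest €87.34; balance after payment €11,785.00.
Month 6: interest €83.48; balance after payment €11,236.02.
Month 7: interest €79.59; balance after payment €10,683.15.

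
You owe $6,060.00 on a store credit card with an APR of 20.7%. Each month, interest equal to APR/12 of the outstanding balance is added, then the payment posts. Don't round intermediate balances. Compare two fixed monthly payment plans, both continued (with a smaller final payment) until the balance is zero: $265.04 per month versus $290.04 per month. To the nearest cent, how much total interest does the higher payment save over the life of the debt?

$193.32

Monthly rate r = 20.7%/12 = 1.725% = 0.01725.
At $265.04/mo: n = ⌈−ln(1 − rB₀/P)/ln(1+r)⌉ = 30 payments (last $86.84); total interest = total paid − $6,060.00 = $1,713.00.
At $290.04/mo: 27 payments (last $38.64); total interest $1,519.68.
Interest saved = $1,713.00 − $1,519.68 = $193.32.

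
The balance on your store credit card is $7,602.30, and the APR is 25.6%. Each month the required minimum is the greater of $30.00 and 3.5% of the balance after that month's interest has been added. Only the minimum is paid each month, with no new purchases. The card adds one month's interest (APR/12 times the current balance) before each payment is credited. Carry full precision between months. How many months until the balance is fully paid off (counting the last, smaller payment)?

Monthly rate r = 25.6%/12 = 2.13333% = 0.0213333.
While 3.5% of the post-interest balance exceeds $30.00, each month B ← (B·(1+r))·(1 − 0.035), i.e. B shrinks by the factor (1+r)·0.965 = 0.98559.
This holds for months 1–152. Entering month 153 the balance is $836.68; 3.5% of the post-interest balance is now below $30.00, so the flat $30.00 minimum applies from here.
From month 153 a fixed $30.00 at rate r clears $836.68 in 43 more payments. Total: 152 + 43 = 195 months.

195 months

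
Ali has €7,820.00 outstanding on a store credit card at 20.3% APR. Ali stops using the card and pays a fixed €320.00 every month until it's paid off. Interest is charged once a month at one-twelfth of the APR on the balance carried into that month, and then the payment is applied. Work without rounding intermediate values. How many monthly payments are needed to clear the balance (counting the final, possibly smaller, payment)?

32 months

Monthly rate r = 20.3%/12 = 1.69167% = 0.0169167.
Recurrence: B ← B·(1+r) − €320.00.
Month 1: interest €132.29; balance after payment €7,632.29.
Month 2: interest €129.11; balance after payment €7,441.40.
Closed form: n = −ln(1 − rB₀/P)/ln(1+r) = −ln(0.5866)/ln(1.01692) ≈ 31.798, so the balance reaches zero during payment 32.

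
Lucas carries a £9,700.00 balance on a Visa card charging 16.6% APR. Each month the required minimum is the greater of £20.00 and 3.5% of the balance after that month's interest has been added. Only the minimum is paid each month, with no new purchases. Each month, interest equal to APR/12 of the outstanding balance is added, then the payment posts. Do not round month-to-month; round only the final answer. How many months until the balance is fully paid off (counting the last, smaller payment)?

166 months

Monthly rate r = 16.6%/12 = 1.38333% = 0.0138333.
While 3.5% of the post-interest balance exceeds £20.00, each month B ← (B·(1+r))·(1 − 0.035), i.e. B shrinks by the factor (1+r)·0.965 = 0.97835.
This holds for months 1–130. Entering month 131 the balance is £563.61; 3.5% of the post-interest balance is now below £20.00, so the flat £20.00 minimum applies from here.
From month 131 a fixed £20.00 at rate r clears £563.61 in 36 more payments. Total: 130 + 36 = 166 months.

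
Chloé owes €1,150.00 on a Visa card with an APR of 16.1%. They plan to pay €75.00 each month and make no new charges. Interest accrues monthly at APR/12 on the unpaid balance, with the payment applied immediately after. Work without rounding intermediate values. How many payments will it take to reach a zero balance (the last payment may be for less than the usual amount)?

18 months

Monthly rate r = 16.1%/12 = 1.34167% = 0.0134167.
Recurrence: B ← B·(1+r) − €75.00.
Month 1: interest €15.43; balance after payment €1,090.43.
Month 2: interest €14.63; balance after payment €1,030.06.
Closed form: n = −ln(1 − rB₀/P)/ln(1+r) = −ln(0.79428)/ln(1.01342) ≈ 17.282, so the balance reaches zero during payment 18.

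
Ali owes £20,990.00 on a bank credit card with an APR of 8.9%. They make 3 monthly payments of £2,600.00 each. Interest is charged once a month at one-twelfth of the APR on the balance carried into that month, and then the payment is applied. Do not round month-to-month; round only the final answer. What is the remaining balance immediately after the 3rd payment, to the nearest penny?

Monthly rate r = 8.9%/12 = 0.741667% = 0.00741667.
Each month: B ← B·(1+r) − £2,600.00.
Month 1: interest £155.68; balance after payment £18,545.68.
Month 2: interest £137.55; balance after payment £16,083.22.
Month 3: interest £119.28; balance after payment £13,602.51.

£13,602.51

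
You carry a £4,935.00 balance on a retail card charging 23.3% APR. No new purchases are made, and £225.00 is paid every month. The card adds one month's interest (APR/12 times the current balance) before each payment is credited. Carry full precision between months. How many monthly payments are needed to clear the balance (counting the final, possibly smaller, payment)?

29 months

Monthly rate r = 23.3%/12 = 1.94167% = 0.0194167.
Recurrence: B ← B·(1+r) − £225.00.
Month 1: interest £95.82; balance after payment £4,805.82.
Month 2: interest £93.31; balance after payment £4,674.13.
Closed form: n = −ln(1 − rB₀/P)/ln(1+r) = −ln(0.57413)/ln(1.01942) ≈ 28.855, so the balance reaches zero during payment 29.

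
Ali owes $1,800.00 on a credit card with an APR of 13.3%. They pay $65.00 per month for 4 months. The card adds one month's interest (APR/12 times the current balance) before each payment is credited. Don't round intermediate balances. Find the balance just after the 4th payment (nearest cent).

Monthly rate r = 13.3%/12 = 1.10833% = 0.0110833.
Each month: B ← B·(1+r) − $65.00.
Month 1: interest $19.95; balance after payment $1,754.95.
Month 2: interest $19.45; balance after payment $1,709.40.
Month 3: interest $18.95; balance after payment $1,663.35.
Month 4: interest $18.44; balance after payment $1,616.78.

$1,616.78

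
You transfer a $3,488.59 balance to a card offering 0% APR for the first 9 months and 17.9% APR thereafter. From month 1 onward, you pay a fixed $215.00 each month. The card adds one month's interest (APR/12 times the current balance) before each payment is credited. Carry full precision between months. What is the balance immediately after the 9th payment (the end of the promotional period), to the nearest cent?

Promo months 1–9 at r₀ = 0%/12 = 0; months 10+ at r₁ = 17.9%/12 = 0.0149167.
After month 9 (no interest yet): B = $3,488.59 − 9·$215.00 = $1,553.59.

$1,553.59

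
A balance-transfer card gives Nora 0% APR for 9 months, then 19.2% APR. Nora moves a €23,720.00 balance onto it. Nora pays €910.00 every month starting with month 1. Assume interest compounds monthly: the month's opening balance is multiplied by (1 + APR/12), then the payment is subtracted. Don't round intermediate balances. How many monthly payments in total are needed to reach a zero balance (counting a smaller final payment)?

30 payments

Promo months 1–9 at r₀ = 0%/12 = 0; months 10+ at r₁ = 19.2%/12 = 0.016.
After month 9 (no interest yet): B = €23,720.00 − 9·€910.00 = €15,530.00.
Then at r₁ with €910.00/mo: n₂ = −ln(1 − r₁·B/P)/ln(1+r₁) ≈ 20.09 → 21 more payments.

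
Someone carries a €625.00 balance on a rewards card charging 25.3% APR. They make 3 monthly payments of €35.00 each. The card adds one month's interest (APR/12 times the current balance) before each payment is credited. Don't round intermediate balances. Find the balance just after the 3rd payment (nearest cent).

Monthly rate r = 25.3%/12 = 2.10833% = 0.0210833.
Each month: B ← B·(1+r) − €35.00.
Month 1: interest €13.18; balance after payment €603.18.
Month 2: interest €12.72; balance after payment €580.89.
Month 3: interest €12.25; balance after payment €558.14.

€558.14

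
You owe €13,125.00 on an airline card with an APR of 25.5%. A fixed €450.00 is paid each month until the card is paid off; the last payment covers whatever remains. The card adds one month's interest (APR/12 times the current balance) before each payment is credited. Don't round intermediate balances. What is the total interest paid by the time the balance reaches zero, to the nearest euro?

Monthly rate r = 25.5%/12 = 2.125% = 0.02125.
Payoff takes n = ⌈−ln(1 − rB₀/P)/ln(1+r)⌉ = ⌈45.989⌉ = 46 payments; the last is €445.28.
Total paid = 45·€450.00 + €445.28 = €20,695.28.
Total interest = total paid − principal = €20,695.28 − €13,125.00 = €7,570.28.

€7,570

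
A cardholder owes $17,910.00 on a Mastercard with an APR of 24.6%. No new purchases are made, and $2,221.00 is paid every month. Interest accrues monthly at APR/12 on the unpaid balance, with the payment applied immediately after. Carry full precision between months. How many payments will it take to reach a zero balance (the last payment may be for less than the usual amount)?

9 payments

Monthly rate r = 24.6%/12 = 2.05% = 0.0205.
Recurrence: B ← B·(1+r) − $2,221.00.
Month 1: interest $367.16; balance after payment $16,056.15.
Month 2: interest $329.15; balance after payment $14,164.31.
Closed form: n = −ln(1 − rB₀/P)/ln(1+r) = −ln(0.83469)/ln(1.0205) ≈ 8.904, so the balance reaches zero during payment 9.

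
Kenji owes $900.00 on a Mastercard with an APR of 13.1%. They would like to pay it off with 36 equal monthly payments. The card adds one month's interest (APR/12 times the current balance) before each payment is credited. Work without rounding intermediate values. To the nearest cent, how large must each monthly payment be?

$30.37

Monthly rate r = 13.1%/12 = 1.09167% = 0.0109167.
Level-payment amortization: P = B₀·r / (1 − (1+r)^(−n)) = 900.00·0.0109167 / (1 − 1.01092^(−36)).
Denominator 1 − (1+r)^(−36) = 0.323532152.
P = 9.825 / 0.323532152 ≈ 30.37.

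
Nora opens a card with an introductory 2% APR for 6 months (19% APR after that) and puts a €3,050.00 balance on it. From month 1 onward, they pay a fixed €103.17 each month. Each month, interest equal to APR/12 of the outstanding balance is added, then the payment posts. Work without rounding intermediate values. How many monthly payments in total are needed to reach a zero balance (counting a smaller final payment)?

37 months

Promo months 1–6 at r₀ = 2%/12 = 0.00166667; months 7+ at r₁ = 19%/12 = 0.0158333.
After month 6: iterate B ← B·(1+r₀) − €103.17 for 6 months → €2,459.02.
Then at r₁ with €103.17/mo: n₂ = −ln(1 − r₁·B/P)/ln(1+r₁) ≈ 30.16 → 31 more payments.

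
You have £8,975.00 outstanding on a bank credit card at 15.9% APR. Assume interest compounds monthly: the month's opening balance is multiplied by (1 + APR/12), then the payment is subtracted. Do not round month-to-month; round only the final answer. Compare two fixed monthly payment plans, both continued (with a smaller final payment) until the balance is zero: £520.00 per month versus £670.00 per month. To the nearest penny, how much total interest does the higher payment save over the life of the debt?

£312.39

Monthly rate r = 15.9%/12 = 1.325% = 0.01325.
At £520.00/mo: n = ⌈−ln(1 − rB₀/P)/ln(1+r)⌉ = 20 payments (last £378.66); total interest = total paid − £8,975.00 = £1,283.66.
At £670.00/mo: 15 payments (last £566.27); total interest £971.27.
Interest saved = £1,283.66 − £971.27 = £312.39.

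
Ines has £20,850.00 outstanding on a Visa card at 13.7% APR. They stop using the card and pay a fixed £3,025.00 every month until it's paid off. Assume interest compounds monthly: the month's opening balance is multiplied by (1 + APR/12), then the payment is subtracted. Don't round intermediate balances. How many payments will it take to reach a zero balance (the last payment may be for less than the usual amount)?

Monthly rate r = 13.7%/12 = 1.14167% = 0.0114167.
Recurrence: B ← B·(1+r) − £3,025.00.
Month 1: interest £238.04; balance after payment £18,063.04.
Month 2: interest £206.22; balance after payment £15,244.26.
Closed form: n = −ln(1 − rB₀/P)/ln(1+r) = −ln(0.92131)/ln(1.01142) ≈ 7.220, so the balance reaches zero during payment 8.

8 months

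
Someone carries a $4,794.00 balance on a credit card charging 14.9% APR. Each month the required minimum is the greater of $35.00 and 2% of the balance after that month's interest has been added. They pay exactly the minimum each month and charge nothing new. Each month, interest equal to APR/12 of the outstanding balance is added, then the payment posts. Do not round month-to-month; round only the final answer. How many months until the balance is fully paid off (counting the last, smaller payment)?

207 months

Monthly rate r = 14.9%/12 = 1.24167% = 0.0124167.
While 2% of the post-interest balance exceeds $35.00, each month B ← (B·(1+r))·(1 − 0.02), i.e. B shrinks by the factor (1+r)·0.98 = 0.99217.
This holds for months 1–130. Entering month 131 the balance is $1,725.02; 2% of the post-interest balance is now below $35.00, so the flat $35.00 minimum applies from here.
From month 131 a fixed $35.00 at rate r clears $1,725.02 in 77 more payments. Total: 130 + 77 = 207 months.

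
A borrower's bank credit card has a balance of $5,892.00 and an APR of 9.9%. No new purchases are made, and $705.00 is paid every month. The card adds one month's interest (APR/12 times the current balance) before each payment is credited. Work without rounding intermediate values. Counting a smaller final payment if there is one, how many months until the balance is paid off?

9 months

Monthly rate r = 9.9%/12 = 0.825% = 0.00825.
Recurrence: B ← B·(1+r) − $705.00.
Month 1: interest $48.61; balance after payment $5,235.61.
Month 2: interest $43.19; balance after payment $4,573.80.
Closed form: n = −ln(1 − rB₀/P)/ln(1+r) = −ln(0.93105)/ln(1.00825) ≈ 8.695, so the balance reaches zero during payment 9.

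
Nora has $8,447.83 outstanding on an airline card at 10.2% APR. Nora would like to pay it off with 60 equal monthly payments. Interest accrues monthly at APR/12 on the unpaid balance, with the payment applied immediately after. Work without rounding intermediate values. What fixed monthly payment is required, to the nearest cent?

Monthly rate r = 10.2%/12 = 0.85% = 0.0085.
Level-payment amortization: P = B₀·r / (1 − (1+r)^(−n)) = 8447.83·0.0085 / (1 − 1.0085^(−60)).
Denominator 1 − (1+r)^(−60) = 0.39820878.
P = 71.8066 / 0.39820878 ≈ 180.32.

$180.32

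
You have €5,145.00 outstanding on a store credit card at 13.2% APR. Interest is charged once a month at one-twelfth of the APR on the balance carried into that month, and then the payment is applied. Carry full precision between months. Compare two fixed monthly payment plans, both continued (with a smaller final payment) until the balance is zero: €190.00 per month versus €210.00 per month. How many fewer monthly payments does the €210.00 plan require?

Monthly rate r = 13.2%/12 = 1.1% = 0.011.
At €190.00/mo: n = ⌈−ln(1 − rB₀/P)/ln(1+r)⌉ = 33 payments (last €61.99); total interest = total paid − €5,145.00 = €996.99.
At €210.00/mo: 29 payments (last €148.19); total interest €883.19.
Payments saved = 33 − 29 = 4.

4 fewer payments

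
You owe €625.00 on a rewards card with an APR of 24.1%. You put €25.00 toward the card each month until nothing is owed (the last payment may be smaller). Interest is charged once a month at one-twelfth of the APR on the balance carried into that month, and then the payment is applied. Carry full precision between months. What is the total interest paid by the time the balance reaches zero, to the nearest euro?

€252

Monthly rate r = 24.1%/12 = 2.00833% = 0.0200833.
Payoff takes n = ⌈−ln(1 − rB₀/P)/ln(1+r)⌉ = ⌈35.069⌉ = 36 payments; the last is €1.74.
Total paid = 35·€25.00 + €1.74 = €876.74.
Total interest = total paid − principal = €876.74 − €625.00 = €251.74.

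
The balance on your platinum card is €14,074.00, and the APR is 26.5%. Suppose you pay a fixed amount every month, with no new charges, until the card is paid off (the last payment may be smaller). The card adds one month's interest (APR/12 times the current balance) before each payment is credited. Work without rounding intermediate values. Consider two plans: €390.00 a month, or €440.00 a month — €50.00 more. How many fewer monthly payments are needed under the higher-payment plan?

Monthly rate r = 26.5%/12 = 2.20833% = 0.0220833.
At €390.00/mo: n = ⌈−ln(1 − rB₀/P)/ln(1+r)⌉ = 73 payments (last €383.64); total interest = total paid − €14,074.00 = €14,389.64.
At €440.00/mo: 57 payments (last €44.96); total interest €10,610.96.
Payments saved = 73 − 57 = 16.

16 fewer payments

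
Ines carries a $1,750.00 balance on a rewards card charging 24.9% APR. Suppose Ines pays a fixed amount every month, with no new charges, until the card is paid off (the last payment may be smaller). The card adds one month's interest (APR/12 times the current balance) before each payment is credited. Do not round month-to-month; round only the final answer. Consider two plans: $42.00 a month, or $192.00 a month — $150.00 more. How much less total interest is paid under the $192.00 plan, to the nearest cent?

$2,128.69

Monthly rate r = 24.9%/12 = 2.075% = 0.02075.
At $42.00/mo: n = ⌈−ln(1 − rB₀/P)/ln(1+r)⌉ = 98 payments (last $14.92); total interest = total paid − $1,750.00 = $2,338.92.
At $192.00/mo: 11 payments (last $40.23); total interest $210.23.
Interest saved = $2,338.92 − $210.23 = $2,128.69.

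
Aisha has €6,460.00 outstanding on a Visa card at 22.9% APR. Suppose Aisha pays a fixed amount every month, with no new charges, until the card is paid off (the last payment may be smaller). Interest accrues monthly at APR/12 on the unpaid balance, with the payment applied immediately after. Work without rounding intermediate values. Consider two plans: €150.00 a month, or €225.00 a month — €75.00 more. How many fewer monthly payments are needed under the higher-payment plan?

50 fewer payments

Monthly rate r = 22.9%/12 = 1.90833% = 0.0190833.
At €150.00/mo: n = ⌈−ln(1 − rB₀/P)/ln(1+r)⌉ = 92 payments (last €39.47); total interest = total paid − €6,460.00 = €7,229.47.
At €225.00/mo: 42 payments (last €223.96); total interest €2,988.96.
Payments saved = 92 − 42 = 50.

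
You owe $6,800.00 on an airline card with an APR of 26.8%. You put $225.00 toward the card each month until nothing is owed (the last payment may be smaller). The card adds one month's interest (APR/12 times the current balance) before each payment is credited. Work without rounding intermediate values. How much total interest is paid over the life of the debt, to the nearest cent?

Monthly rate r = 26.8%/12 = 2.23333% = 0.0223333.
Payoff takes n = ⌈−ln(1 − rB₀/P)/ln(1+r)⌉ = ⌈50.880⌉ = 51 payments; the last is $198.25.
Total paid = 50·$225.00 + $198.25 = $11,448.25.
Total interest = total paid − principal = $11,448.25 − $6,800.00 = $4,648.25.

$4,648.25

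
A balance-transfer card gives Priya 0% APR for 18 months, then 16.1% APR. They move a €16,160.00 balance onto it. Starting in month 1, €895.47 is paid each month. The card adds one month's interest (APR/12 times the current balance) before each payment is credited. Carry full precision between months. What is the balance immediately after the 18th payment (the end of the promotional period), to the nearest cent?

€41.54

Promo months 1–18 at r₀ = 0%/12 = 0; months 19+ at r₁ = 16.1%/12 = 0.0134167.
After month 18 (no interest yet): B = €16,160.00 − 18·€895.47 = €41.54.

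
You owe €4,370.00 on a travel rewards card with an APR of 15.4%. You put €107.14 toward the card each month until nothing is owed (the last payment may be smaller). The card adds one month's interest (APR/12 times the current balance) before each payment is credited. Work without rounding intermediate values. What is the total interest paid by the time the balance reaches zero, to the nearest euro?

Monthly rate r = 15.4%/12 = 1.28333% = 0.0128333.
Payoff takes n = ⌈−ln(1 − rB₀/P)/ln(1+r)⌉ = ⌈58.123⌉ = 59 payments; the last is €13.26.
Total paid = 58·€107.14 + €13.26 = €6,227.38.
Total interest = total paid − principal = €6,227.38 − €4,370.00 = €1,857.38.

€1,857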